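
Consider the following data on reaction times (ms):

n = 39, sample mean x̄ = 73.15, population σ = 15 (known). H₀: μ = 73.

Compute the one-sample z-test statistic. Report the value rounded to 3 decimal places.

test statistic = 0.062

SE = σ/√n = 15/√39 = 2.4019
z = (x̄−μ₀)/SE = (73.15−73)/2.4019 = 0.0624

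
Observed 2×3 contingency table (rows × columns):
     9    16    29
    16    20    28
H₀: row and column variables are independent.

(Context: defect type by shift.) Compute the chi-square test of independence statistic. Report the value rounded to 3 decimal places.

test statistic = 1.586

Row totals [54, 64], col totals [25, 36, 57], n=118
χ² = (9−11.44)²/11.44 + (16−16.47)²/16.47 + (29−26.08)²/26.08 + (16−13.56)²/13.56 + (20−19.53)²/19.53 + (28−30.92)²/30.92 = 1.5859
df = 2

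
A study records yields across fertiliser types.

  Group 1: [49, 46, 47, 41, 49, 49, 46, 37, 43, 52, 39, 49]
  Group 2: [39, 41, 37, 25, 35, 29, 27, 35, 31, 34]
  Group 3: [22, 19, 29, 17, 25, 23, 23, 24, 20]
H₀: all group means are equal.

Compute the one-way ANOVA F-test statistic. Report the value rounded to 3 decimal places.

test statistic = 67.469

Group means [45.58, 33.30, 22.44], grand mean 34.903
SSB = Σnᵢ(x̄ᵢ−x̄)² = 2791.471; SSW = ΣΣ(x−x̄ᵢ)² = 579.239
MSB = 2791.471/2 = 1395.7354; MSW = 579.239/28 = 20.6871
F = MSB/MSW = 67.4689
df = (2, 28)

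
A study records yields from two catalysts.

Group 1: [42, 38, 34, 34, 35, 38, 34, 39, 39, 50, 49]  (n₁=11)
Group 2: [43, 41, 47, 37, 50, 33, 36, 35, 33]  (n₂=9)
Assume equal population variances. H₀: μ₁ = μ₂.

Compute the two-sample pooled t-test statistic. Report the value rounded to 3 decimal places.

x̄₁=39.273, s₁=5.676, n₁=11
x̄₂=39.444, s₂=6.167, n₂=9
s_p² = [10·5.676² + 8·6.167²]/18 = 34.8002
SE = √(s_p²·(1/11+1/9)) = 2.6515
t = (39.273−39.444)/2.6515 = -0.0648
df = 18

test statistic = -0.065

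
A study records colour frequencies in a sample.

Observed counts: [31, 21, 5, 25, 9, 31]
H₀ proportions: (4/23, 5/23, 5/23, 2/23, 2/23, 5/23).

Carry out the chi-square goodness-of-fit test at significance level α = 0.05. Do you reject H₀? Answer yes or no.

n = 122; E_i = n·p_i = [21.22, 26.52, 26.52, 10.61, 10.61, 26.52]
χ² = (31−21.22)²/21.22 + (21−26.52)²/26.52 + (5−26.52)²/26.52 + (25−10.61)²/10.61 + (9−10.61)²/10.61 + (31−26.52)²/26.52 = 43.6471
df = 5
p-value (upper-tail) = 0.00000
At α=0.05: p < α → reject H₀

reject H₀: yes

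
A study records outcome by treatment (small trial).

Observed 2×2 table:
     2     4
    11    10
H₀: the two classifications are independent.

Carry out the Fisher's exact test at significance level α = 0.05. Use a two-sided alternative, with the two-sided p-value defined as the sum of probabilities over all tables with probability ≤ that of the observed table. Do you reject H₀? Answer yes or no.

Margins: r₁=6, r₂=21, c₁=13, c₂=14, n=27
p_obs = C(6,2)·C(21,11)/C(27,13); sum pmf over tables with pmf ≤ p_obs
p-value (two-sided) = 0.64831
At α=0.05: p ≥ α → fail to reject H₀

reject H₀: no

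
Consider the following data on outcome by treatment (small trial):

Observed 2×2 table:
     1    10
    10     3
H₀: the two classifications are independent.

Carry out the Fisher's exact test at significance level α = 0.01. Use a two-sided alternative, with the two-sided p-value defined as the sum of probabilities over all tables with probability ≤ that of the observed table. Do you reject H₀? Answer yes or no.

reject H₀: yes

Margins: r₁=11, r₂=13, c₁=11, c₂=13, n=24
p_obs = C(11,1)·C(13,10)/C(24,11); sum pmf over tables with pmf ≤ p_obs
p-value (two-sided) = 0.00135
At α=0.01: p < α → reject H₀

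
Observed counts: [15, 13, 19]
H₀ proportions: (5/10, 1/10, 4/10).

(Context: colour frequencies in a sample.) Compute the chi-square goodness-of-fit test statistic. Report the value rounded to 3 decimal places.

n = 47; E_i = n·p_i = [23.50, 4.70, 18.80]
χ² = (15−23.50)²/23.50 + (13−4.70)²/4.70 + (19−18.80)²/18.80 = 17.7340
df = 2

test statistic = 17.734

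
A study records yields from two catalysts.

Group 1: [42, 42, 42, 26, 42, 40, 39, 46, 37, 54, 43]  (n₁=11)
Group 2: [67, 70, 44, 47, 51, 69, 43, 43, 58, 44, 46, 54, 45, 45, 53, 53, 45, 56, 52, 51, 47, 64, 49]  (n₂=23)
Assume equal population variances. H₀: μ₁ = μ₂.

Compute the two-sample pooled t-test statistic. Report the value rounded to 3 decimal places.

x̄₁=41.182, s₁=6.691, n₁=11
x̄₂=52.000, s₂=8.458, n₂=23
s_p² = [10·6.691² + 22·8.458²]/32 = 63.1761
SE = √(s_p²·(1/11+1/23)) = 2.9138
t = (41.182−52.000)/2.9138 = -3.7128
df = 32

test statistic = -3.713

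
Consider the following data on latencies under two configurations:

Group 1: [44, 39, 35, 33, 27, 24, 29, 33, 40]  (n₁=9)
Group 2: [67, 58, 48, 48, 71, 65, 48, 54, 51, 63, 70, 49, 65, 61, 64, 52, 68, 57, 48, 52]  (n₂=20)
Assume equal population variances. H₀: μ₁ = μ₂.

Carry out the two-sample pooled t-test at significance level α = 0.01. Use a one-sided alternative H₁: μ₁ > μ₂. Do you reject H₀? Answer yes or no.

x̄₁=33.778, s₁=6.496, n₁=9
x̄₂=57.950, s₂=8.211, n₂=20
s_p² = [8·6.496² + 19·8.211²]/27 = 59.9447
SE = √(s_p²·(1/9+1/20)) = 3.1077
t = (33.778−57.950)/3.1077 = -7.7782
df = 27
p-value (one-sided, H₁ greater) = 1.00000
At α=0.01: p ≥ α → fail to reject H₀

reject H₀: no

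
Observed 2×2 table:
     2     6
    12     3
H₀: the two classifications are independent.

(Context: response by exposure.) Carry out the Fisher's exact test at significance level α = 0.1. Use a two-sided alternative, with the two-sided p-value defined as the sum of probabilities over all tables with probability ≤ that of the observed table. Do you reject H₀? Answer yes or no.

reject H₀: yes

Margins: r₁=8, r₂=15, c₁=14, c₂=9, n=23
p_obs = C(8,2)·C(15,12)/C(23,14); sum pmf over tables with pmf ≤ p_obs
p-value (two-sided) = 0.02276
At α=0.1: p < α → reject H₀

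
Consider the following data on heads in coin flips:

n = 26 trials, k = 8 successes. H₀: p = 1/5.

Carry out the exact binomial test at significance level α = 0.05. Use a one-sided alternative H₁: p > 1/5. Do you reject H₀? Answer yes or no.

reject H₀: no

Exact binomial: n=26, k=8, p₀=1/5=0.2000
P(X≥8) from Σ C(n,i)·p₀^i·(1−p₀)^(n−i)
p-value (one-sided, H₁ greater) = 0.13129
At α=0.05: p ≥ α → fail to reject H₀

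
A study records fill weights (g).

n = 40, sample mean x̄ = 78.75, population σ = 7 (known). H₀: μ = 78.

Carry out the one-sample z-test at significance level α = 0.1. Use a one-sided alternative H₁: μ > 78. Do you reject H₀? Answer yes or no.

reject H₀: no

SE = σ/√n = 7/√40 = 1.1068
z = (x̄−μ₀)/SE = (78.75−78)/1.1068 = 0.6776
p-value (one-sided, H₁ greater) = 0.24900
At α=0.1: p ≥ α → fail to reject H₀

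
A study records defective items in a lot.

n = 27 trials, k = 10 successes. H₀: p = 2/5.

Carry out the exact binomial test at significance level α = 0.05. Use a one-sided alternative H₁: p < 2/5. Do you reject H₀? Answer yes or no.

Exact binomial: n=27, k=10, p₀=2/5=0.4000
P(X≤10) from Σ C(n,i)·p₀^i·(1−p₀)^(n−i)
p-value (one-sided, H₁ less) = 0.45846
At α=0.05: p ≥ α → fail to reject H₀

reject H₀: no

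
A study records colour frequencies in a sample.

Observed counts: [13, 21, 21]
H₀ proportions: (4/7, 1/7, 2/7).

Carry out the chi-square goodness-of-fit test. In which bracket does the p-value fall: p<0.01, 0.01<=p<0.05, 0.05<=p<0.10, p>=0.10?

n = 55; E_i = n·p_i = [31.43, 7.86, 15.71]
χ² = (13−31.43)²/31.43 + (21−7.86)²/7.86 + (21−15.71)²/15.71 = 34.5682
df = 2
p-value (upper-tail) = 0.00000
→ bracket: p<0.01

p-value bracket: p<0.01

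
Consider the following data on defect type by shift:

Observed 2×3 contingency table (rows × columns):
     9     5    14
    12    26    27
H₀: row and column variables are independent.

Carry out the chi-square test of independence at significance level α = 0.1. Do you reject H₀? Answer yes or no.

reject H₀: yes

Row totals [28, 65], col totals [21, 31, 41], n=93
χ² = (9−6.32)²/6.32 + (5−9.33)²/9.33 + (14−12.34)²/12.34 + (12−14.68)²/14.68 + (26−21.67)²/21.67 + (27−28.66)²/28.66 = 4.8186
df = 2
p-value (upper-tail) = 0.08988
At α=0.1: p < α → reject H₀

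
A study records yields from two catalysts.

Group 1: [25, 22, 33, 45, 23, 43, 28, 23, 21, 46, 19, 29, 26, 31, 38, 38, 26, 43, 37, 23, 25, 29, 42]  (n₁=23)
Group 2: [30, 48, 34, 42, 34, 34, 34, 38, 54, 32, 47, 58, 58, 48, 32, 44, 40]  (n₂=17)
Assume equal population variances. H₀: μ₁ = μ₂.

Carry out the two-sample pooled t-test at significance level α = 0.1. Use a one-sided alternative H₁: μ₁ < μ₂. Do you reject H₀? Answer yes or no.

x̄₁=31.087, s₁=8.591, n₁=23
x̄₂=41.588, s₂=9.267, n₂=17
s_p² = [22·8.591² + 16·9.267²]/38 = 78.8933
SE = √(s_p²·(1/23+1/17)) = 2.8409
t = (31.087−41.588)/2.8409 = -3.6964
df = 38
p-value (one-sided, H₁ less) = 0.00034
At α=0.1: p < α → reject H₀

reject H₀: yes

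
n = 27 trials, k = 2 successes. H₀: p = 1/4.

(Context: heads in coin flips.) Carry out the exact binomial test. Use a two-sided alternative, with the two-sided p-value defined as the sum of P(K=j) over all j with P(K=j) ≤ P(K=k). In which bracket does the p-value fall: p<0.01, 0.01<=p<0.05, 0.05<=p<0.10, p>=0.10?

p-value bracket: 0.01<=p<0.05

Exact binomial: n=27, k=2, p₀=1/4=0.2500
P(X=j) = C(n,j)·p₀^j·(1−p₀)^(n−j); p = Σ P(X=j) over j with P(X=j) ≤ P(X=2)
p-value (two-sided) = 0.04236
→ bracket: 0.01<=p<0.05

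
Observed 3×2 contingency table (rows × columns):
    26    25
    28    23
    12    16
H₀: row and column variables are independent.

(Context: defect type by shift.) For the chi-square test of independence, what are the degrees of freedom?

df = (r−1)(c−1) = (3−1)·(2−1) = 2

degrees of freedom = 2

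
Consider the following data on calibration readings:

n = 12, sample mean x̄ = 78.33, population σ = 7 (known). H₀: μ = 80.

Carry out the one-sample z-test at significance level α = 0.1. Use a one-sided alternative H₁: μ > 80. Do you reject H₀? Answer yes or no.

reject H₀: no

SE = σ/√n = 7/√12 = 2.0207
z = (x̄−μ₀)/SE = (78.33−80)/2.0207 = -0.8264
p-value (one-sided, H₁ greater) = 0.79572
At α=0.1: p ≥ α → fail to reject H₀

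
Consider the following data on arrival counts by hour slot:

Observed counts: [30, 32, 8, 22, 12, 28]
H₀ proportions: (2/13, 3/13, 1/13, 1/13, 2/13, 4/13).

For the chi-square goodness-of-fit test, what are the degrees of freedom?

df = k − 1 = 6 − 1 = 5

degrees of freedom = 5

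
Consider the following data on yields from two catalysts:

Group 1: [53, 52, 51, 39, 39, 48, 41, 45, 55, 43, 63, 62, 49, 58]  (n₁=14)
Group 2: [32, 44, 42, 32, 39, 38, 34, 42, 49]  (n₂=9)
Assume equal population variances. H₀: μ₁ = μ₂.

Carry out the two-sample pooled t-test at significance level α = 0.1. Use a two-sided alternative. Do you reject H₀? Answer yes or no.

x̄₁=49.857, s₁=7.931, n₁=14
x̄₂=39.111, s₂=5.776, n₂=9
s_p² = [13·7.931² + 8·5.776²]/21 = 51.6478
SE = √(s_p²·(1/14+1/9)) = 3.0705
t = (49.857−39.111)/3.0705 = 3.4998
df = 21
p-value (two-sided) = 0.00213
At α=0.1: p < α → reject H₀

reject H₀: yes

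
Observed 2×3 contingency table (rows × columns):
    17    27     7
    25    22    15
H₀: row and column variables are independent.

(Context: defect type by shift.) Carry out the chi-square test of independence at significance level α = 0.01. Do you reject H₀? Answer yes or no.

reject H₀: no

Row totals [51, 62], col totals [42, 49, 22], n=113
χ² = (17−18.96)²/18.96 + (27−22.12)²/22.12 + (7−9.93)²/9.93 + (25−23.04)²/23.04 + (22−26.88)²/26.88 + (15−12.07)²/12.07 = 3.9094
df = 2
p-value (upper-tail) = 0.14161
At α=0.01: p ≥ α → fail to reject H₀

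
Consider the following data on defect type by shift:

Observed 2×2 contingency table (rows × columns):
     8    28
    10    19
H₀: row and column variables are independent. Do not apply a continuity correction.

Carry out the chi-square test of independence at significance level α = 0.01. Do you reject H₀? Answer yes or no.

reject H₀: no

Row totals [36, 29], col totals [18, 47], n=65
χ² = (8−9.97)²/9.97 + (28−26.03)²/26.03 + (10−8.03)²/8.03 + (19−20.97)²/20.97 = 1.2058
df = 1
p-value (upper-tail) = 0.27217
At α=0.01: p ≥ α → fail to reject H₀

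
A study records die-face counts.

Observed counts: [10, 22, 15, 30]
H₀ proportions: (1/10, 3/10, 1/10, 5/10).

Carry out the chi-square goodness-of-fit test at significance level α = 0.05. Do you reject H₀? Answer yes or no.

reject H₀: yes

n = 77; E_i = n·p_i = [7.70, 23.10, 7.70, 38.50]
χ² = (10−7.70)²/7.70 + (22−23.10)²/23.10 + (15−7.70)²/7.70 + (30−38.50)²/38.50 = 9.5368
df = 3
p-value (upper-tail) = 0.02294
At α=0.05: p < α → reject H₀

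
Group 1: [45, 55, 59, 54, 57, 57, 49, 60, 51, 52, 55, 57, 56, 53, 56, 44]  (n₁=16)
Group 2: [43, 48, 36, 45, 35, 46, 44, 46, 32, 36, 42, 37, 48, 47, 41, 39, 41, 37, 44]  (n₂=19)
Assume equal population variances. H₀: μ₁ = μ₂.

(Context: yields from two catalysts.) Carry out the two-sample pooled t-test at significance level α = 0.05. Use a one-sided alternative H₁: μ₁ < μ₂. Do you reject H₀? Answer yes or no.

reject H₀: no

x̄₁=53.750, s₁=4.597, n₁=16
x̄₂=41.421, s₂=4.846, n₂=19
s_p² = [15·4.597² + 18·4.846²]/33 = 22.4131
SE = √(s_p²·(1/16+1/19)) = 1.6064
t = (53.750−41.421)/1.6064 = 7.6750
df = 33
p-value (one-sided, H₁ less) = 1.00000
At α=0.05: p ≥ α → fail to reject H₀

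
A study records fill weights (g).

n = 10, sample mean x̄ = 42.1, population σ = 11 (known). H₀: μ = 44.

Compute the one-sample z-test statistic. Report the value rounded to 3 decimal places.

SE = σ/√n = 11/√10 = 3.4785
z = (x̄−μ₀)/SE = (42.1−44)/3.4785 = -0.5462

test statistic = -0.546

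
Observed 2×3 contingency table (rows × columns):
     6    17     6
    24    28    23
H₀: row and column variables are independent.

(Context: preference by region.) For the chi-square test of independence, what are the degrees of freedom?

degrees of freedom = 2

df = (r−1)(c−1) = (2−1)·(3−1) = 2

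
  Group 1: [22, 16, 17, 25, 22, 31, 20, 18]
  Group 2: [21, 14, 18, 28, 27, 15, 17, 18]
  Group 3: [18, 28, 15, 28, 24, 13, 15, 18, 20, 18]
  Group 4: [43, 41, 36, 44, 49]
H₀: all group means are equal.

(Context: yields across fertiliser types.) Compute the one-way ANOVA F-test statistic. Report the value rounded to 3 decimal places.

Group means [21.38, 19.75, 19.70, 42.60], grand mean 23.839
SSB = Σnᵢ(x̄ᵢ−x̄)² = 2113.519; SSW = ΣΣ(x−x̄ᵢ)² = 702.675
MSB = 2113.519/3 = 704.5062; MSW = 702.675/27 = 26.0250
F = MSB/MSW = 27.0704
df = (3, 27)

test statistic = 27.070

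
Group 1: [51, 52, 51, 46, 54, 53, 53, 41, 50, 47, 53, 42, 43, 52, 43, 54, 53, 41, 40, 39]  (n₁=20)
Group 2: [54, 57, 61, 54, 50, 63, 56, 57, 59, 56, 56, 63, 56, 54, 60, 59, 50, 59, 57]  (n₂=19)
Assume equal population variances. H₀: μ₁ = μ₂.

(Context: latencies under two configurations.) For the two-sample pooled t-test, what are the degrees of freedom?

df = n₁ + n₂ − 2 = 20 + 19 − 2 = 37

degrees of freedom = 37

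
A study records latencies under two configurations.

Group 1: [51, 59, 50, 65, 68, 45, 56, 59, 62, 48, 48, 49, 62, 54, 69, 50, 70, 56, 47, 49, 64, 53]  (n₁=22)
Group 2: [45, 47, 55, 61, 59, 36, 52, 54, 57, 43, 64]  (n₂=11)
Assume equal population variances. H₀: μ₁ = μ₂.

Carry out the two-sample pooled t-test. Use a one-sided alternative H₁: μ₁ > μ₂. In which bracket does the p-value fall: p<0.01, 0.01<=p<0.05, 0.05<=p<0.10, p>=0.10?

p-value bracket: 0.05<=p<0.10

x̄₁=56.091, s₁=7.813, n₁=22
x̄₂=52.091, s₂=8.502, n₂=11
s_p² = [21·7.813² + 10·8.502²]/31 = 64.6686
SE = √(s_p²·(1/22+1/11)) = 2.9696
t = (56.091−52.091)/2.9696 = 1.3470
df = 31
p-value (one-sided, H₁ greater) = 0.09387
→ bracket: 0.05<=p<0.10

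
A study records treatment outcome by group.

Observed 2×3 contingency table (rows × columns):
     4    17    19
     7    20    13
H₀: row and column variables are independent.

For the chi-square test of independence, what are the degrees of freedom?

df = (r−1)(c−1) = (2−1)·(3−1) = 2

degrees of freedom = 2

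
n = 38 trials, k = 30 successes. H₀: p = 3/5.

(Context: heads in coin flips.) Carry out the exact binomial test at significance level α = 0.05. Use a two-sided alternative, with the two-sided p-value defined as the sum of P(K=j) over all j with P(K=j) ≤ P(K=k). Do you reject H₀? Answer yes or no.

reject H₀: yes

Exact binomial: n=38, k=30, p₀=3/5=0.6000
P(X=j) = C(n,j)·p₀^j·(1−p₀)^(n−j); p = Σ P(X=j) over j with P(X=j) ≤ P(X=30)
p-value (two-sided) = 0.01946
At α=0.05: p < α → reject H₀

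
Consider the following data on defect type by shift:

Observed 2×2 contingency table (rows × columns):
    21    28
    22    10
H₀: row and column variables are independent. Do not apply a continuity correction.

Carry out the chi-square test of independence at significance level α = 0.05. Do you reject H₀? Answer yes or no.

reject H₀: yes

Row totals [49, 32], col totals [43, 38], n=81
χ² = (21−26.01)²/26.01 + (28−22.99)²/22.99 + (22−16.99)²/16.99 + (10−15.01)²/15.01 = 5.2112
df = 1
p-value (upper-tail) = 0.02244
At α=0.05: p < α → reject H₀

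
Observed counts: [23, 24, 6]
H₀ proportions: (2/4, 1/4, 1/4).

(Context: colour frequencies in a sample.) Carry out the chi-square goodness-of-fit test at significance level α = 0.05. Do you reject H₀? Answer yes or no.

n = 53; E_i = n·p_i = [26.50, 13.25, 13.25]
χ² = (23−26.50)²/26.50 + (24−13.25)²/13.25 + (6−13.25)²/13.25 = 13.1509
df = 2
p-value (upper-tail) = 0.00139
At α=0.05: p < α → reject H₀

reject H₀: yes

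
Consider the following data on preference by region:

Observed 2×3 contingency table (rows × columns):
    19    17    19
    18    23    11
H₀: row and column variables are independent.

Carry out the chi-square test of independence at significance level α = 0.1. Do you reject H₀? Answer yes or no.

Row totals [55, 52], col totals [37, 40, 30], n=107
χ² = (19−19.02)²/19.02 + (17−20.56)²/20.56 + (19−15.42)²/15.42 + (18−17.98)²/17.98 + (23−19.44)²/19.44 + (11−14.58)²/14.58 = 2.9786
df = 2
p-value (upper-tail) = 0.22553
At α=0.1: p ≥ α → fail to reject H₀

reject H₀: no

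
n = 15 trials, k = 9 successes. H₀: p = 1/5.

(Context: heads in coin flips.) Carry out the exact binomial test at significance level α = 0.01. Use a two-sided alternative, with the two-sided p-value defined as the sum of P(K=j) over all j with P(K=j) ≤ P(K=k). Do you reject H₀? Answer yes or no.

reject H₀: yes

Exact binomial: n=15, k=9, p₀=1/5=0.2000
P(X=j) = C(n,j)·p₀^j·(1−p₀)^(n−j); p = Σ P(X=j) over j with P(X=j) ≤ P(X=9)
p-value (two-sided) = 0.00078
At α=0.01: p < α → reject H₀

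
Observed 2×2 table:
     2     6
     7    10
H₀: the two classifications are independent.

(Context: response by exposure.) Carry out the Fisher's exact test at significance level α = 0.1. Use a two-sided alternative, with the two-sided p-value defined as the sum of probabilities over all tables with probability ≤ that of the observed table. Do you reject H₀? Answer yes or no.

reject H₀: no

Margins: r₁=8, r₂=17, c₁=9, c₂=16, n=25
p_obs = C(8,2)·C(17,7)/C(25,9); sum pmf over tables with pmf ≤ p_obs
p-value (two-sided) = 0.66076
At α=0.1: p ≥ α → fail to reject H₀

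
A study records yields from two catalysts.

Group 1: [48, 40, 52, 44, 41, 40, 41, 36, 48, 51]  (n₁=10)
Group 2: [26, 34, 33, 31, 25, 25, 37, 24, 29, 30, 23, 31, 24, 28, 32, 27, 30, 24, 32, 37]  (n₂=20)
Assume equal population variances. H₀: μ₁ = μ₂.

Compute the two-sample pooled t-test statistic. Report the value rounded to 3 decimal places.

x̄₁=44.100, s₁=5.363, n₁=10
x̄₂=29.100, s₂=4.315, n₂=20
s_p² = [9·5.363² + 19·4.315²]/28 = 21.8821
SE = √(s_p²·(1/10+1/20)) = 1.8117
t = (44.100−29.100)/1.8117 = 8.2794
df = 28

test statistic = 8.279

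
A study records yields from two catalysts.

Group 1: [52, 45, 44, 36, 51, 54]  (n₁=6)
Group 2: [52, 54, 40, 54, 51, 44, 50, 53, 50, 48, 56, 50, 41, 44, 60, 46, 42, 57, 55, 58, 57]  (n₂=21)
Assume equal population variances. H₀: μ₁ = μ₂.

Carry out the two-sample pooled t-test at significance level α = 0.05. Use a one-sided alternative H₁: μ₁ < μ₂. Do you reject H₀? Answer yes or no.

x̄₁=47.000, s₁=6.693, n₁=6
x̄₂=50.571, s₂=5.912, n₂=21
s_p² = [5·6.693² + 20·5.912²]/25 = 36.9257
SE = √(s_p²·(1/6+1/21)) = 2.8129
t = (47.000−50.571)/2.8129 = -1.2696
df = 25
p-value (one-sided, H₁ less) = 0.10795
At α=0.05: p ≥ α → fail to reject H₀

reject H₀: no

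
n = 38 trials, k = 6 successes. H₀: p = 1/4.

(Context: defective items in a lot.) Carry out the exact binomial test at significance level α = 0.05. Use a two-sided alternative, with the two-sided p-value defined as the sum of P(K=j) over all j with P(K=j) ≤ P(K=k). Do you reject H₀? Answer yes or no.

Exact binomial: n=38, k=6, p₀=1/4=0.2500
P(X=j) = C(n,j)·p₀^j·(1−p₀)^(n−j); p = Σ P(X=j) over j with P(X=j) ≤ P(X=6)
p-value (two-sided) = 0.25985
At α=0.05: p ≥ α → fail to reject H₀

reject H₀: no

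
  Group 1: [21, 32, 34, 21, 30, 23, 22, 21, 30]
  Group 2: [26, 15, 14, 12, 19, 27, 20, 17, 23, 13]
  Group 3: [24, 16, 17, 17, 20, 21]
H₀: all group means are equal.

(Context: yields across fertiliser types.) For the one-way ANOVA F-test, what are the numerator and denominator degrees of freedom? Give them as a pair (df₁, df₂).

degrees of freedom = [2, 22]

k = 3 groups, N = 25 total
df = (k−1, N−k) = (3−1, 25−3) = (2, 22)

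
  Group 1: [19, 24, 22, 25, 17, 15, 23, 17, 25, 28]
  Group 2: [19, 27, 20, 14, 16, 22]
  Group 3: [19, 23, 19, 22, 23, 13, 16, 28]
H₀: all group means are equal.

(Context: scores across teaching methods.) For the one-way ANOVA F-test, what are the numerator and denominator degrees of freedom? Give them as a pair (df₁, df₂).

k = 3 groups, N = 24 total
df = (k−1, N−k) = (3−1, 24−3) = (2, 21)

degrees of freedom = [2, 21]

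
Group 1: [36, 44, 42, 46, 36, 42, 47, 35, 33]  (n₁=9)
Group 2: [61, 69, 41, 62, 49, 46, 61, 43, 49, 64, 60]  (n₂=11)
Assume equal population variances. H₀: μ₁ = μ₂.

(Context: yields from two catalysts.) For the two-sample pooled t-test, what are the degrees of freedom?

df = n₁ + n₂ − 2 = 9 + 11 − 2 = 18

degrees of freedom = 18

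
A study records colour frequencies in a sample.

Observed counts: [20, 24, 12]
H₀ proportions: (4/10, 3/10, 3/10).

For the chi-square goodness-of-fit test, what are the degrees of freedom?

df = k − 1 = 3 − 1 = 2

degrees of freedom = 2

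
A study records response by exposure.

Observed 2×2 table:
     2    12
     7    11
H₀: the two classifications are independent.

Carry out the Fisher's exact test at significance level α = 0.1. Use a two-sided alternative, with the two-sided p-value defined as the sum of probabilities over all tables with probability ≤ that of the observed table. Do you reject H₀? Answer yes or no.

reject H₀: no

Margins: r₁=14, r₂=18, c₁=9, c₂=23, n=32
p_obs = C(14,2)·C(18,7)/C(32,9); sum pmf over tables with pmf ≤ p_obs
p-value (two-sided) = 0.23491
At α=0.1: p ≥ α → fail to reject H₀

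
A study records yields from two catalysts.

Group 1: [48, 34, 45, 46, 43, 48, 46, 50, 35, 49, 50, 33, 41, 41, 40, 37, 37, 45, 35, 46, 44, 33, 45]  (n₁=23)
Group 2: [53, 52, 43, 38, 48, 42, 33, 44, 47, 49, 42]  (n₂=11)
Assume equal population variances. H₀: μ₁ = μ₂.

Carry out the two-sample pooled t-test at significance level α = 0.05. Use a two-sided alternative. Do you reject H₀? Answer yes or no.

reject H₀: no

x̄₁=42.217, s₁=5.673, n₁=23
x̄₂=44.636, s₂=5.971, n₂=11
s_p² = [22·5.673² + 10·5.971²]/32 = 33.2643
SE = √(s_p²·(1/23+1/11)) = 2.1143
t = (42.217−44.636)/2.1143 = -1.1441
df = 32
p-value (two-sided) = 0.26107
At α=0.05: p ≥ α → fail to reject H₀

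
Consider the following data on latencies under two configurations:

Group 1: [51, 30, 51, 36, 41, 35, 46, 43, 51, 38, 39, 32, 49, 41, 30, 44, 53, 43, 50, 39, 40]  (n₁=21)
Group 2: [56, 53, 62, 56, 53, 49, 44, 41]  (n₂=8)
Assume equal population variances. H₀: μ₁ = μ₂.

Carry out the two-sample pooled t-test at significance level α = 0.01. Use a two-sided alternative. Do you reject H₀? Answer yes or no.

x̄₁=42.000, s₁=7.113, n₁=21
x̄₂=51.750, s₂=6.840, n₂=8
s_p² = [20·7.113² + 7·6.840²]/27 = 49.6111
SE = √(s_p²·(1/21+1/8)) = 2.9264
t = (42.000−51.750)/2.9264 = -3.3317
df = 27
p-value (two-sided) = 0.00251
At α=0.01: p < α → reject H₀

reject H₀: yes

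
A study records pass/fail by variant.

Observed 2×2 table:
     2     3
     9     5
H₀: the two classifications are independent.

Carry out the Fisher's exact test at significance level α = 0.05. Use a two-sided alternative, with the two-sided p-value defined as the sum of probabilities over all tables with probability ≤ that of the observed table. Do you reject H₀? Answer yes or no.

Margins: r₁=5, r₂=14, c₁=11, c₂=8, n=19
p_obs = C(5,2)·C(14,9)/C(19,11); sum pmf over tables with pmf ≤ p_obs
p-value (two-sided) = 0.60268
At α=0.05: p ≥ α → fail to reject H₀

reject H₀: no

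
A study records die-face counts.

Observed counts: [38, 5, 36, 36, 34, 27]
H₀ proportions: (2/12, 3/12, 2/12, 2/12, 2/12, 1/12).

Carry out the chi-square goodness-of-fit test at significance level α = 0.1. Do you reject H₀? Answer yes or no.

reject H₀: yes

n = 176; E_i = n·p_i = [29.33, 44.00, 29.33, 29.33, 29.33, 14.67]
χ² = (38−29.33)²/29.33 + (5−44.00)²/44.00 + (36−29.33)²/29.33 + (36−29.33)²/29.33 + (34−29.33)²/29.33 + (27−14.67)²/14.67 = 51.2727
df = 5
p-value (upper-tail) = 0.00000
At α=0.1: p < α → reject H₀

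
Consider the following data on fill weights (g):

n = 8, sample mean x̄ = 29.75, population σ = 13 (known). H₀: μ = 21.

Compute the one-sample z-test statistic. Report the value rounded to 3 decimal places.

test statistic = 1.904

SE = σ/√n = 13/√8 = 4.5962
z = (x̄−μ₀)/SE = (29.75−21)/4.5962 = 1.9037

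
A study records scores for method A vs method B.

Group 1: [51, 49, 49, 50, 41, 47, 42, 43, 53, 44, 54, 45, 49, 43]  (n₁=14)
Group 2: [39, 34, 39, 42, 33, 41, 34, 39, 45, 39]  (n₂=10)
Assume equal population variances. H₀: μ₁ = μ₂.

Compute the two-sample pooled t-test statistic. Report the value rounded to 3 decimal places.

test statistic = 5.159

x̄₁=47.143, s₁=4.185, n₁=14
x̄₂=38.500, s₂=3.837, n₂=10
s_p² = [13·4.185² + 9·3.837²]/22 = 16.3734
SE = √(s_p²·(1/14+1/10)) = 1.6754
t = (47.143−38.500)/1.6754 = 5.1588
df = 22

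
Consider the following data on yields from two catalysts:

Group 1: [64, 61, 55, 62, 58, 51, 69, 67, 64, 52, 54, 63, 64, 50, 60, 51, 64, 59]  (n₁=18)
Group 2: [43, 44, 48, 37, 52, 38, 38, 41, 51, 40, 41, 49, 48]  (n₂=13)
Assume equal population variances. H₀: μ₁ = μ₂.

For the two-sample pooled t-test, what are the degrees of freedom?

degrees of freedom = 29

df = n₁ + n₂ − 2 = 18 + 13 − 2 = 29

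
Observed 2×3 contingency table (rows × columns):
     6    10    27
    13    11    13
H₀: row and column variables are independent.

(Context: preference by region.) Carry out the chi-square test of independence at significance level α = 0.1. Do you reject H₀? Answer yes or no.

reject H₀: yes

Row totals [43, 37], col totals [19, 21, 40], n=80
χ² = (6−10.21)²/10.21 + (10−11.29)²/11.29 + (27−21.50)²/21.50 + (13−8.79)²/8.79 + (11−9.71)²/9.71 + (13−18.50)²/18.50 = 7.1166
df = 2
p-value (upper-tail) = 0.02849
At α=0.1: p < α → reject H₀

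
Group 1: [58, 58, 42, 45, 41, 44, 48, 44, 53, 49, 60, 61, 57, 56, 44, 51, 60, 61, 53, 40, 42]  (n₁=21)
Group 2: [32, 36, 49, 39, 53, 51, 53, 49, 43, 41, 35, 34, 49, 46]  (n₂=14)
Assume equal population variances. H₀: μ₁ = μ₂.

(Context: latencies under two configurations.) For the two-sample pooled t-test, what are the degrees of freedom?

df = n₁ + n₂ − 2 = 21 + 14 − 2 = 33

degrees of freedom = 33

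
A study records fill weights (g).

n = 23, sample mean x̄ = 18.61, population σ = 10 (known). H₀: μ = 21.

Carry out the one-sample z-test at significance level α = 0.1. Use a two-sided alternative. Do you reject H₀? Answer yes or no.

reject H₀: no

SE = σ/√n = 10/√23 = 2.0851
z = (x̄−μ₀)/SE = (18.61−21)/2.0851 = -1.1462
p-value (two-sided) = 0.25171
At α=0.1: p ≥ α → fail to reject H₀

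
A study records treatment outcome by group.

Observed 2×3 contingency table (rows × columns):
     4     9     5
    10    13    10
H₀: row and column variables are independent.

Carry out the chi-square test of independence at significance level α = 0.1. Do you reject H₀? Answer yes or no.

Row totals [18, 33], col totals [14, 22, 15], n=51
χ² = (4−4.94)²/4.94 + (9−7.76)²/7.76 + (5−5.29)²/5.29 + (10−9.06)²/9.06 + (13−14.24)²/14.24 + (10−9.71)²/9.71 = 0.6060
df = 2
p-value (upper-tail) = 0.73859
At α=0.1: p ≥ α → fail to reject H₀

reject H₀: no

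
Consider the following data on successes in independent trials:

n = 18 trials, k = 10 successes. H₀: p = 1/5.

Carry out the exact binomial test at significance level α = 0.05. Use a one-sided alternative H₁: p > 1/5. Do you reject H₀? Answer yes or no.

Exact binomial: n=18, k=10, p₀=1/5=0.2000
P(X≥10) from Σ C(n,i)·p₀^i·(1−p₀)^(n−i)
p-value (one-sided, H₁ greater) = 0.00091
At α=0.05: p < α → reject H₀

reject H₀: yes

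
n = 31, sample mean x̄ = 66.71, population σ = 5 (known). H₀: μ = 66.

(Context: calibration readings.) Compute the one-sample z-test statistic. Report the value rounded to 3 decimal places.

SE = σ/√n = 5/√31 = 0.8980
z = (x̄−μ₀)/SE = (66.71−66)/0.8980 = 0.7906

test statistic = 0.791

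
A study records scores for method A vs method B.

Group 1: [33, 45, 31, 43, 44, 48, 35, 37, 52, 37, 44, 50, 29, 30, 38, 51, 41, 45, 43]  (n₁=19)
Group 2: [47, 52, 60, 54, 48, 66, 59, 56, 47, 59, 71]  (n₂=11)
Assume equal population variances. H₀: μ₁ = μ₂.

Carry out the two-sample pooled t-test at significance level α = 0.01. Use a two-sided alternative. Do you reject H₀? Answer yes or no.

reject H₀: yes

x̄₁=40.842, s₁=7.128, n₁=19
x̄₂=56.273, s₂=7.773, n₂=11
s_p² = [18·7.128² + 10·7.773²]/28 = 54.2396
SE = √(s_p²·(1/19+1/11)) = 2.7903
t = (40.842−56.273)/2.7903 = -5.5302
df = 28
p-value (two-sided) = 0.00001
At α=0.01: p < α → reject H₀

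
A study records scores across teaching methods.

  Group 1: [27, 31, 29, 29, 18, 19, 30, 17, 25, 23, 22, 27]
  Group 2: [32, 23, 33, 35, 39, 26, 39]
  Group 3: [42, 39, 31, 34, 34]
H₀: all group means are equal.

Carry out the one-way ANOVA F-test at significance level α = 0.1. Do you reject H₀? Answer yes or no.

reject H₀: yes

Group means [24.75, 32.43, 36.00], grand mean 29.333
SSB = Σnᵢ(x̄ᵢ−x̄)² = 541.369; SSW = ΣΣ(x−x̄ᵢ)² = 563.964
MSB = 541.369/2 = 270.6845; MSW = 563.964/21 = 26.8554
F = MSB/MSW = 10.0793
df = (2, 21)
p-value (upper-tail) = 0.00085
At α=0.1: p < α → reject H₀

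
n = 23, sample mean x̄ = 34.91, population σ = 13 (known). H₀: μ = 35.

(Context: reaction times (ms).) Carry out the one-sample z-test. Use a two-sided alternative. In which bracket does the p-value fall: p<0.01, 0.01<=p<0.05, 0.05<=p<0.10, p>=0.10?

p-value bracket: p>=0.10

SE = σ/√n = 13/√23 = 2.7107
z = (x̄−μ₀)/SE = (34.91−35)/2.7107 = -0.0332
p-value (two-sided) = 0.97351
→ bracket: p>=0.10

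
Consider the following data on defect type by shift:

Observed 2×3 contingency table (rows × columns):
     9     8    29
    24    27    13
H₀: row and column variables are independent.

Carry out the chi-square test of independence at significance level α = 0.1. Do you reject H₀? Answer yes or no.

Row totals [46, 64], col totals [33, 35, 42], n=110
χ² = (9−13.80)²/13.80 + (8−14.64)²/14.64 + (29−17.56)²/17.56 + (24−19.20)²/19.20 + (27−20.36)²/20.36 + (13−24.44)²/24.44 = 20.8403
df = 2
p-value (upper-tail) = 0.00003
At α=0.1: p < α → reject H₀

reject H₀: yes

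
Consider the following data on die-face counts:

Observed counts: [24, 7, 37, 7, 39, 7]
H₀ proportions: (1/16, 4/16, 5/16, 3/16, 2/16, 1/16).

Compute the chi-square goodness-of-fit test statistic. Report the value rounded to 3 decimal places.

test statistic = 102.191

n = 121; E_i = n·p_i = [7.56, 30.25, 37.81, 22.69, 15.12, 7.56]
χ² = (24−7.56)²/7.56 + (7−30.25)²/30.25 + (37−37.81)²/37.81 + (7−22.69)²/22.69 + (39−15.12)²/15.12 + (7−7.56)²/7.56 = 102.1912
df = 5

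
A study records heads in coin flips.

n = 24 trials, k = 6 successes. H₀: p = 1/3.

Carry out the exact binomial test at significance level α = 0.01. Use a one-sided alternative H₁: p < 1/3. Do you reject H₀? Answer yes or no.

reject H₀: no

Exact binomial: n=24, k=6, p₀=1/3=0.3333
P(X≤6) from Σ C(n,i)·p₀^i·(1−p₀)^(n−i)
p-value (one-sided, H₁ less) = 0.26318
At α=0.01: p ≥ α → fail to reject H₀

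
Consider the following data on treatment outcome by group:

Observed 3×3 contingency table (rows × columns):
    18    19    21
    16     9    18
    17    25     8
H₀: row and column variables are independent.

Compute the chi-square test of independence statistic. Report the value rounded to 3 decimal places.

Row totals [58, 43, 50], col totals [51, 53, 47], n=151
χ² = (18−19.59)²/19.59 + (19−20.36)²/20.36 + (21−18.05)²/18.05 + (16−14.52)²/14.52 + (9−15.09)²/15.09 + (18−13.38)²/13.38 + (17−16.89)²/16.89 + (25−17.55)²/17.55 + (8−15.56)²/15.56 = 11.7411
df = 4

test statistic = 11.741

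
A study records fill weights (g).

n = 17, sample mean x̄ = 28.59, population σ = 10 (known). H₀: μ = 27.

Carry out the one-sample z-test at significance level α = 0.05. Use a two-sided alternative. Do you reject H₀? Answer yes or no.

reject H₀: no

SE = σ/√n = 10/√17 = 2.4254
z = (x̄−μ₀)/SE = (28.59−27)/2.4254 = 0.6556
p-value (two-sided) = 0.51210
At α=0.05: p ≥ α → fail to reject H₀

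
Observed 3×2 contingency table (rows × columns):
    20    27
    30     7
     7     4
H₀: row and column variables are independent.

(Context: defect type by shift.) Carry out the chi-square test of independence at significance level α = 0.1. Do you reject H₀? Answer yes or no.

reject H₀: yes

Row totals [47, 37, 11], col totals [57, 38], n=95
χ² = (20−28.20)²/28.20 + (27−18.80)²/18.80 + (30−22.20)²/22.20 + (7−14.80)²/14.80 + (7−6.60)²/6.60 + (4−4.40)²/4.40 = 12.8730
df = 2
p-value (upper-tail) = 0.00160
At α=0.1: p < α → reject H₀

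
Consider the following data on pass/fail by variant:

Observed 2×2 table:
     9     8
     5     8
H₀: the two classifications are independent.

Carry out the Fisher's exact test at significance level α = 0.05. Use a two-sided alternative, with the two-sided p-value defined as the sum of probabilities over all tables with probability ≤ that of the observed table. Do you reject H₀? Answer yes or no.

reject H₀: no

Margins: r₁=17, r₂=13, c₁=14, c₂=16, n=30
p_obs = C(17,9)·C(13,5)/C(30,14); sum pmf over tables with pmf ≤ p_obs
p-value (two-sided) = 0.48365
At α=0.05: p ≥ α → fail to reject H₀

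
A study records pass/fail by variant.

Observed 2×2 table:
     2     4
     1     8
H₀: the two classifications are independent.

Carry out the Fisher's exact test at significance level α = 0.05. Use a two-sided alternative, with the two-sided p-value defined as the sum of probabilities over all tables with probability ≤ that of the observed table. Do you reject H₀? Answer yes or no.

reject H₀: no

Margins: r₁=6, r₂=9, c₁=3, c₂=12, n=15
p_obs = C(6,2)·C(9,1)/C(15,3); sum pmf over tables with pmf ≤ p_obs
p-value (two-sided) = 0.52527
At α=0.05: p ≥ α → fail to reject H₀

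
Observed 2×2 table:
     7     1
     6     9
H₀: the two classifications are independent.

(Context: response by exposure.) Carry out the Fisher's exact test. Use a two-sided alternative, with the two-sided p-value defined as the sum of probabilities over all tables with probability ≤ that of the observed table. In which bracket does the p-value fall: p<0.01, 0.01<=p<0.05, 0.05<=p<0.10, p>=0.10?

Margins: r₁=8, r₂=15, c₁=13, c₂=10, n=23
p_obs = C(8,7)·C(15,6)/C(23,13); sum pmf over tables with pmf ≤ p_obs
p-value (two-sided) = 0.07430
→ bracket: 0.05<=p<0.10

p-value bracket: 0.05<=p<0.10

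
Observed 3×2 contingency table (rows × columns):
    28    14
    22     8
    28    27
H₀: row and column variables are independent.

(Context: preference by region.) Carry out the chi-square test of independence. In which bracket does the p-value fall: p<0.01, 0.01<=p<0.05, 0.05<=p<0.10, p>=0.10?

p-value bracket: 0.05<=p<0.10

Row totals [42, 30, 55], col totals [78, 49], n=127
χ² = (28−25.80)²/25.80 + (14−16.20)²/16.20 + (22−18.43)²/18.43 + (8−11.57)²/11.57 + (28−33.78)²/33.78 + (27−21.22)²/21.22 = 4.8490
df = 2
p-value (upper-tail) = 0.08852
→ bracket: 0.05<=p<0.10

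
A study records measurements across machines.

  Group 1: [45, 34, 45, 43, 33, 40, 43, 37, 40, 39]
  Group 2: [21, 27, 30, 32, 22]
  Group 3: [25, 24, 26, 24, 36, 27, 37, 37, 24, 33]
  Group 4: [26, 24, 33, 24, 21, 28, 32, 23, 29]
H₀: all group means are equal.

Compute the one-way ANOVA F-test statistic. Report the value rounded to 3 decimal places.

test statistic = 15.880

Group means [39.90, 26.40, 29.30, 26.67], grand mean 31.294
SSB = Σnᵢ(x̄ᵢ−x̄)² = 1092.859; SSW = ΣΣ(x−x̄ᵢ)² = 688.200
MSB = 1092.859/3 = 364.2863; MSW = 688.200/30 = 22.9400
F = MSB/MSW = 15.8800
df = (3, 30)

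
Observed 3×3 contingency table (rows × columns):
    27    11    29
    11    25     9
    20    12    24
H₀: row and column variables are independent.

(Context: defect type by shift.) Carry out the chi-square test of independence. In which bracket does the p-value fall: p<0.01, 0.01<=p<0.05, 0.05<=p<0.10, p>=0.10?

p-value bracket: p<0.01

Row totals [67, 45, 56], col totals [58, 48, 62], n=168
χ² = (27−23.13)²/23.13 + (11−19.14)²/19.14 + (29−24.73)²/24.73 + (11−15.54)²/15.54 + (25−12.86)²/12.86 + (9−16.61)²/16.61 + (20−19.33)²/19.33 + (12−16.00)²/16.00 + (24−20.67)²/20.67 = 22.6873
df = 4
p-value (upper-tail) = 0.00015
→ bracket: p<0.01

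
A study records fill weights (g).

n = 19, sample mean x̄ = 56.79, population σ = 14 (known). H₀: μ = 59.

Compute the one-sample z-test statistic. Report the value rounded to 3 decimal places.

test statistic = -0.688

SE = σ/√n = 14/√19 = 3.2118
z = (x̄−μ₀)/SE = (56.79−59)/3.2118 = -0.6881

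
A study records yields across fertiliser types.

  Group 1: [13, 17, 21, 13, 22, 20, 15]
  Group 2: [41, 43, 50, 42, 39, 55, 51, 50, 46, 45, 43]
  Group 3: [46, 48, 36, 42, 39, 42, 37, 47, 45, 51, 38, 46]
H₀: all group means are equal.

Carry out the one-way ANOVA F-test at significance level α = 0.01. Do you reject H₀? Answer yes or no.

Group means [17.29, 45.91, 43.08], grand mean 38.100
SSB = Σnᵢ(x̄ᵢ−x̄)² = 4001.446; SSW = ΣΣ(x−x̄ᵢ)² = 587.254
MSB = 4001.446/2 = 2000.7228; MSW = 587.254/27 = 21.7502
F = MSB/MSW = 91.9866
df = (2, 27)
p-value (upper-tail) = 0.00000
At α=0.01: p < α → reject H₀

reject H₀: yes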